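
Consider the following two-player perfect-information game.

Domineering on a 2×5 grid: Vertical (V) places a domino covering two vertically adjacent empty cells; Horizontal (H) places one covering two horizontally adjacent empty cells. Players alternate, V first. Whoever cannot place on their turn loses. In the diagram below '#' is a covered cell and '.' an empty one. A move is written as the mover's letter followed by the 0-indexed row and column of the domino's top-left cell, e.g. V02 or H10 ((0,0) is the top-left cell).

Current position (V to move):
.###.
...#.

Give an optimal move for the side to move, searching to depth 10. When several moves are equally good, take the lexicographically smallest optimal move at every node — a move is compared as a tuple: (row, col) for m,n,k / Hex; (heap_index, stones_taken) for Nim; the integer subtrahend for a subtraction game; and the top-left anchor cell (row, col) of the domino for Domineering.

V's best at [.###./...#.]: V00

[.###./...#.] V move#1: V00:+1/####./#..#.*, V04:-1/.####/...##
[####./#..#.] H move#2: H11:-1/####./####.*
[####./####.] V move#3: V04:+1/#####/#####*
[#####/#####] end (terminal -1, H#4); searched .###./...#. to 10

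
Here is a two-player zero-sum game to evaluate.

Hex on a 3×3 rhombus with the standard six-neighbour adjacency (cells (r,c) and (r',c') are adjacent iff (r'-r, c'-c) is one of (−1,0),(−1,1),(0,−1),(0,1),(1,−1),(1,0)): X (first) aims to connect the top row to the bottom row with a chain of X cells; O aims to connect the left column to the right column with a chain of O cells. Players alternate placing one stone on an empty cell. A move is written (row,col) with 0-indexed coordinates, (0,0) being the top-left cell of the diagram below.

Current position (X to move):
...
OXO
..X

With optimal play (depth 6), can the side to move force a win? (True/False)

[.../OXO/..X] X move#1: (0,0):+1/X../OXO/..X*, (0,1):+1/.X./OXO/..X, (0,2):+1/..X/OXO/..X, (2,0):+1/.../OXO/X.X, (2,1):+1/.../OXO/.XX
[X../OXO/..X] O move#2: (0,1):-1/XO./OXO/..X*, (0,2):-1/X.O/OXO/..X, (2,0):-1/X../OXO/O.X, (2,1):-1/X../OXO/.OX
[XO./OXO/..X] X move#3: (0,2):+1/XOX/OXO/..X*, (2,0):-1/XO./OXO/X.X, (2,1):-1/XO./OXO/.XX
[XOX/OXO/..X] O move#4: (2,0):-1/XOX/OXO/O.X*, (2,1):-1/XOX/OXO/.OX
[XOX/OXO/O.X] X move#5: (2,1):+1/XOX/OXO/OXX*
[XOX/OXO/OXX] end (terminal -1, O#6); searched .../OXO/..X to 6

X winning at [.../OXO/..X]: True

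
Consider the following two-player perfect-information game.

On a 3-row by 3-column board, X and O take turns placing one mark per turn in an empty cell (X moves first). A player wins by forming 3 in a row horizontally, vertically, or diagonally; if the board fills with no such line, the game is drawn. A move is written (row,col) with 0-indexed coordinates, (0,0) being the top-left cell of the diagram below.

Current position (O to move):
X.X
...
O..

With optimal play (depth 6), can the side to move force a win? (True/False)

O winning at [X.X/.../O..]: False

[X.X/.../O..] O move#1: (0,1):-1/XOX/.../O..*, (1,0):-1/X.X/O../O.., (1,1):-1/X.X/.O./O.., (1,2):-1/X.X/..O/O.., (2,1):-1/X.X/.../OO., (2,2):-1/X.X/.../O.O
[XOX/.../O..] X move#2: (1,0):-1/XOX/X../O.., (1,1):+0/XOX/.X./O.., (1,2):+0/XOX/..X/O.., (2,1):+0/XOX/.../OX., (2,2):+1/XOX/.../O.X*
[XOX/.../O.X] O move#3: (1,0):-1/XOX/O../O.X*, (1,1):-1/XOX/.O./O.X, (1,2):-1/XOX/..O/O.X, (2,1):-1/XOX/.../OOX
[XOX/O../O.X] X move#4: (1,1):+1/XOX/OX./O.X*, (1,2):+1/XOX/O.X/O.X, (2,1):+1/XOX/O../OXX
[XOX/OX./O.X] end (terminal -1, O#5); searched X.X/.../O.. to 6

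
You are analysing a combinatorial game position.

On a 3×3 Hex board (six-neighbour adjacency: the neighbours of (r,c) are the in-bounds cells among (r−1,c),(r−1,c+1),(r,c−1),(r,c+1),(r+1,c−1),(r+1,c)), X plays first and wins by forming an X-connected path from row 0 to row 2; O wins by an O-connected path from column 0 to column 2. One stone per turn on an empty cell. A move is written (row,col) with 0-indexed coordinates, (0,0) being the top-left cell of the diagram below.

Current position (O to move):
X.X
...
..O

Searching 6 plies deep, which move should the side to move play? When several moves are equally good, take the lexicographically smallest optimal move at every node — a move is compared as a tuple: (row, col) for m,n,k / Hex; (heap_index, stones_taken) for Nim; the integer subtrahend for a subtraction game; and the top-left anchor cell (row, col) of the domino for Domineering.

O's best at [X.X/.../..O]: (1,1)

p1 O@[X.X/.../..O]: (0,1)[XOX/.../..O]-1 (1,0)[X.X/O../..O]-1 (1,1)[X.X/.O./..O]+1* (1,2)[X.X/..O/..O]-1 (2,0)[X.X/.../O.O]-1 (2,1)[X.X/.../.OO]-1
p2 X@[X.X/.O./..O]: (0,1)[XXX/.O./..O]-1* (1,0)[X.X/XO./..O]-1 (1,2)[X.X/.OX/..O]-1 (2,0)[X.X/.O./X.O]-1 (2,1)[X.X/.O./.XO]-1
p3 O@[XXX/.O./..O]: (1,0)[XXX/OO./..O]+1* (1,2)[XXX/.OO/..O]+1 (2,0)[XXX/.O./O.O]+1 (2,1)[XXX/.O./.OO]+1
p4 X@[XXX/OO./..O]: (1,2)[XXX/OOX/..O]-1* (2,0)[XXX/OO./X.O]-1 (2,1)[XXX/OO./.XO]-1
p5 O@[XXX/OOX/..O]: (2,0)[XXX/OOX/O.O]-1 (2,1)[XXX/OOX/.OO]+1*
p6 X@[XXX/OOX/.OO] terminal -1; root [X.X/.../..O] d6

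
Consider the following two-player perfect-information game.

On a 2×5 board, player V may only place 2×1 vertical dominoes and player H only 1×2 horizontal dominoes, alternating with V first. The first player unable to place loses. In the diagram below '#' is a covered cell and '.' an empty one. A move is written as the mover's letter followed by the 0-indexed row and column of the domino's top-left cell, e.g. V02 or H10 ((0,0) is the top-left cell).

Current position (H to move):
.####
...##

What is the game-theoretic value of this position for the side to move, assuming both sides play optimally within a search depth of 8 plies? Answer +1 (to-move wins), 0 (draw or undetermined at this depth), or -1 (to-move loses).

ply 1, H at .####/...## | H10=+1→.####/##.##*; H11=-1→.####/.####
ply 2: .####/##.## is terminal -1 (V); from .####/...## depth 8

value(.####/...##, H) = +1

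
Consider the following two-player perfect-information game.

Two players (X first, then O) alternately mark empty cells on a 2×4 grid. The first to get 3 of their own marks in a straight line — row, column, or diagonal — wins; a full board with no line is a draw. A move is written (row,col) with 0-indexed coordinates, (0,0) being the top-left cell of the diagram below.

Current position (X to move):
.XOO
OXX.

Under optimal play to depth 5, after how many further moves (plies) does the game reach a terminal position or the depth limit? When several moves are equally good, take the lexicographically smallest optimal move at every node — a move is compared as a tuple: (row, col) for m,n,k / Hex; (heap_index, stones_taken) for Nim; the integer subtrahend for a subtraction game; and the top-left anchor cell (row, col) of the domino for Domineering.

ply 1, X at .XOO/OXX. | (0,0)=+0→XXOO/OXX.; (1,3)=+1→.XOO/OXXX*
ply 2: .XOO/OXXX is terminal -1 (O); from .XOO/OXX. depth 5

PV length from [.XOO/OXX.]: 1 ply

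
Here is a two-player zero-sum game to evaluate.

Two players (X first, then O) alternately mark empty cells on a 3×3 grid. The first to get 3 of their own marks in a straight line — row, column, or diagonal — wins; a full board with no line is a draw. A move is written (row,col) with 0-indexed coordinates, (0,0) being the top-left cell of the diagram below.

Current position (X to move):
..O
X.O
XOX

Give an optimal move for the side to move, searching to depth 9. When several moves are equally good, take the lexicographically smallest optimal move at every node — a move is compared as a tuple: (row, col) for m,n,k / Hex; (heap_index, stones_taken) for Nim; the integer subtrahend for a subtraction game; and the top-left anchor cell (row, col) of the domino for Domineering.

X's best at [..O/X.O/XOX]: (0,0)

ply 1, X at ..O/X.O/XOX | (0,0)=+1→X.O/X.O/XOX*; (0,1)=+0→.XO/X.O/XOX; (1,1)=+0→..O/XXO/XOX
ply 2: X.O/X.O/XOX is terminal -1 (O); from ..O/X.O/XOX depth 9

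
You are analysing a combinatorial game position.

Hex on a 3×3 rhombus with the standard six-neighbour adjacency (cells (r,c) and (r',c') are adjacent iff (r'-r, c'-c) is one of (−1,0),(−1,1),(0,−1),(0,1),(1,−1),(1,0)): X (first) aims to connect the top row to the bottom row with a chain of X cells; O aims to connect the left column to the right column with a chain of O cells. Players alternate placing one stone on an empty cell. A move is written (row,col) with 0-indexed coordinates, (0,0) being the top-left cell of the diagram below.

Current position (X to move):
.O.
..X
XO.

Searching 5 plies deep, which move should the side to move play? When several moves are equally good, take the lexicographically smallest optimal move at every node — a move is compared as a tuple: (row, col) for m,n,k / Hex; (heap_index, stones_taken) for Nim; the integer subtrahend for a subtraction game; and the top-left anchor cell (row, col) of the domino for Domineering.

[.O./..X/XO.] X move#1: (0,0):+1/XO./..X/XO.*, (0,2):+1/.OX/..X/XO., (1,0):+1/.O./X.X/XO., (1,1):-1/.O./.XX/XO., (2,2):-1/.O./..X/XOX
[XO./..X/XO.] O move#2: (0,2):-1/XOO/..X/XO.*, (1,0):-1/XO./O.X/XO., (1,1):-1/XO./.OX/XO., (2,2):-1/XO./..X/XOO
[XOO/..X/XO.] X move#3: (1,0):+1/XOO/X.X/XO.*, (1,1):-1/XOO/.XX/XO., (2,2):-1/XOO/..X/XOX
[XOO/X.X/XO.] end (terminal -1, O#4); searched .O./..X/XO. to 5

X's best at [.O./..X/XO.]: (0,0)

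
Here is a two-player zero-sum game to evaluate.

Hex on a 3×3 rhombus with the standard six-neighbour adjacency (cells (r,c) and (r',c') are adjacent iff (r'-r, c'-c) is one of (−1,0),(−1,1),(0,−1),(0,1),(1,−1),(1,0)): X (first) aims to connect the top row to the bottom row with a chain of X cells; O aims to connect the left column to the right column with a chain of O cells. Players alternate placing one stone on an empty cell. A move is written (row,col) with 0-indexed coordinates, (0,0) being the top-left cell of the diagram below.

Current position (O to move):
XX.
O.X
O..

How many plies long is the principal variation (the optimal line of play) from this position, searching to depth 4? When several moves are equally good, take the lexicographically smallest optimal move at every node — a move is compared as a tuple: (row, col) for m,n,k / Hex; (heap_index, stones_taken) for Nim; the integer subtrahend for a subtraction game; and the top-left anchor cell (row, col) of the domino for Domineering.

p1 O@[XX./O.X/O..]: (0,2)[XXO/O.X/O..]-1* (1,1)[XX./OOX/O..]-1 (2,1)[XX./O.X/OO.]-1 (2,2)[XX./O.X/O.O]-1
p2 X@[XXO/O.X/O..]: (1,1)[XXO/OXX/O..]+1* (2,1)[XXO/O.X/OX.]-1 (2,2)[XXO/O.X/O.X]-1
p3 O@[XXO/OXX/O..]: (2,1)[XXO/OXX/OO.]-1* (2,2)[XXO/OXX/O.O]-1
p4 X@[XXO/OXX/OO.]: (2,2)[XXO/OXX/OOX]+1*
p5 O@[XXO/OXX/OOX] terminal -1; root [XX./O.X/O..] d4

PV length from [XX./O.X/O..]: 4 plies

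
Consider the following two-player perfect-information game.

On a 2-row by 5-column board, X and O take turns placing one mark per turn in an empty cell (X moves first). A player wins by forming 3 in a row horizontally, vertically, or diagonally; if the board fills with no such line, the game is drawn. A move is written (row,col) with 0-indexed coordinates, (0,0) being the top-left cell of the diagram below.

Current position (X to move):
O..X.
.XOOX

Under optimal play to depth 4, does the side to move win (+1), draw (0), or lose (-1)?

value(O..X./.XOOX, X) = +1

ply 1, X at O..X./.XOOX | (0,1)=+0→OX.X./.XOOX; (0,2)=+1→O.XX./.XOOX*; (0,4)=+0→O..XX/.XOOX; (1,0)=+0→O..X./XXOOX
ply 2, O at O.XX./.XOOX | (0,1)=-1→OOXX./.XOOX*; (0,4)=-1→O.XXO/.XOOX; (1,0)=-1→O.XX./OXOOX
ply 3, X at OOXX./.XOOX | (0,4)=+1→OOXXX/.XOOX*; (1,0)=+0→OOXX./XXOOX
ply 4: OOXXX/.XOOX is terminal -1 (O); from O..X./.XOOX depth 4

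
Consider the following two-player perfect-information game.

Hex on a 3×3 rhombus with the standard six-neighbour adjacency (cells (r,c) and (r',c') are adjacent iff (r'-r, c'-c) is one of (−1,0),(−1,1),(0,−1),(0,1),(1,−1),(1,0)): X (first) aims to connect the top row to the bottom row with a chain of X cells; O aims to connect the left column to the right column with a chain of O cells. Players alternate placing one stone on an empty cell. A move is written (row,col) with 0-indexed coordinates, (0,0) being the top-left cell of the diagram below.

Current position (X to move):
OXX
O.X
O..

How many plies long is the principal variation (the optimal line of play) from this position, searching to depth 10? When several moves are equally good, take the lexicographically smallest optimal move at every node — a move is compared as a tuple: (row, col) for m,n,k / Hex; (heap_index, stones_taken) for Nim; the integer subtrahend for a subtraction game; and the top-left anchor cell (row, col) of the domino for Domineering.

PV length from [OXX/O.X/O..]: 3 plies

ply 1, X at OXX/O.X/O.. | (1,1)=+1→OXX/OXX/O..*; (2,1)=+1→OXX/O.X/OX.; (2,2)=+1→OXX/O.X/O.X
ply 2, O at OXX/OXX/O.. | (2,1)=-1→OXX/OXX/OO.*; (2,2)=-1→OXX/OXX/O.O
ply 3, X at OXX/OXX/OO. | (2,2)=+1→OXX/OXX/OOX*
ply 4: OXX/OXX/OOX is terminal -1 (O); from OXX/O.X/O.. depth 10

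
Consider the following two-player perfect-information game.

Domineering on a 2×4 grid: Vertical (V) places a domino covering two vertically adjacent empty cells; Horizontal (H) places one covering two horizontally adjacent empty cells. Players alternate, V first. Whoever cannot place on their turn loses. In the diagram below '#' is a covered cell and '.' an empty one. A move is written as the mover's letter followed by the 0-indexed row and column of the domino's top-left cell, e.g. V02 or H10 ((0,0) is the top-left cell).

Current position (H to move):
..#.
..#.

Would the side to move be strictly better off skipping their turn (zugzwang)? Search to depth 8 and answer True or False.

zugzwang(..#./..#., H) = False

p1 H@[..#./..#.]: H00[###./..#.]+1* H10[..#./###.]+1
p2 V@[###./..#.]: V03[####/..##]-1*
p3 H@[####/..##]: H10[####/####]+1*
p4 V@[####/####] terminal -1; root [..#./..#.] d8
suppose H passes — search the same position with V to move:
pass> p1 V@[..#./..#.]: V00[#.#./#.#.]+1* V01[.##./.##.]+1 V03[..##/..##]-1
pass> p2 H@[#.#./#.#.] terminal -1; root [..#./..#.] d8
for H: play +1, pass -1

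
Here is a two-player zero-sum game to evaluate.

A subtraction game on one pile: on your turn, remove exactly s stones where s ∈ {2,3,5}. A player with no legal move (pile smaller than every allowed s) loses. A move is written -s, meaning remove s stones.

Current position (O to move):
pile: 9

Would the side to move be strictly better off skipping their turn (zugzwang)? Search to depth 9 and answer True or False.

zugzwang(9, O) = False

[9] O move#1: -2:+1/7*, -3:-1/6, -5:-1/4
[7] X move#2: -2:-1/5*, -3:-1/4, -5:-1/2
[5] O move#3: -2:-1/3, -3:-1/2, -5:+1/0*
[0] end (terminal -1, X#4); searched 9 to 9
suppose O passes — search the same position with X to move:
pass> [9] X move#1: -2:+1/7*, -3:-1/6, -5:-1/4
pass> [7] O move#2: -2:-1/5*, -3:-1/4, -5:-1/2
pass> [5] X move#3: -2:-1/3, -3:-1/2, -5:+1/0*
pass> [0] end (terminal -1, O#4); searched 9 to 9
for O: play +1, pass -1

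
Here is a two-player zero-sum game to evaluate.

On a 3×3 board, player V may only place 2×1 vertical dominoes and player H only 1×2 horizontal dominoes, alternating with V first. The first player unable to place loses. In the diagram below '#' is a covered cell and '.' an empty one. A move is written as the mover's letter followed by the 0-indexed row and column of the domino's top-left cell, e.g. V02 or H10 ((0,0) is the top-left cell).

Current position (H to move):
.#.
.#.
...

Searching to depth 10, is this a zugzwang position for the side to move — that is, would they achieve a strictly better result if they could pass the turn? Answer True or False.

p1 H@[.#./.#./...]: H20[.#./.#./##.]-1* H21[.#./.#./.##]-1
p2 V@[.#./.#./##.]: V00[##./##./##.]+1* V02[.##/.##/##.]+1 V12[.#./.##/###]+1
p3 H@[##./##./##.] terminal -1; root [.#./.#./...] d10
if H skipped the turn, V would face:
~ p1 V@[.#./.#./...]: V00[##./##./...]+1* V02[.##/.##/...]+1 V10[.#./##./#..]+1 V12[.#./.##/..#]+1
~ p2 H@[##./##./...]: H20[##./##./##.]-1* H21[##./##./.##]-1
~ p3 V@[##./##./##.]: V02[###/###/##.]+1* V12[##./###/###]+1
~ p4 H@[###/###/##.] terminal -1; root [.#./.#./...] d10
compare (H): move=-1 vs pass=-1

zugzwang(.#./.#./..., H) = False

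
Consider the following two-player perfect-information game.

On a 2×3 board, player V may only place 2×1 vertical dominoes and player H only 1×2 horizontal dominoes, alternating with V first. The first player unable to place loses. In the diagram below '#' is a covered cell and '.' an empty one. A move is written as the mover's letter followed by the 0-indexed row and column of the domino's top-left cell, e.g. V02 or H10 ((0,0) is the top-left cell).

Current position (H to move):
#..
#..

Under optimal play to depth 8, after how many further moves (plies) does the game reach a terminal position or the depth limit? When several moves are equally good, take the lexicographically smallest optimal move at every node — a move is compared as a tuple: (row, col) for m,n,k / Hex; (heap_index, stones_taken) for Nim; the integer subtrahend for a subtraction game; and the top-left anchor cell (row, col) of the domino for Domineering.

p1 H@[#../#..]: H01[###/#..]+1* H11[#../###]+1
p2 V@[###/#..] terminal -1; root [#../#..] d8

PV length from [#../#..]: 1 ply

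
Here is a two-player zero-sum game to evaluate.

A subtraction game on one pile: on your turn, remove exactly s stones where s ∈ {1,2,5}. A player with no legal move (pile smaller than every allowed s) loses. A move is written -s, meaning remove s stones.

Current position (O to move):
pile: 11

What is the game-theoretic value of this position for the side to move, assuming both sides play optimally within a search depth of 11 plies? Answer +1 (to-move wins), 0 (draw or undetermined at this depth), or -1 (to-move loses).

ply 1, O at 11 | -1=-1→10; -2=+1→9*; -5=+1→6
ply 2, X at 9 | -1=-1→8*; -2=-1→7; -5=-1→4
ply 3, O at 8 | -1=-1→7; -2=+1→6*; -5=+1→3
ply 4, X at 6 | -1=-1→5*; -2=-1→4; -5=-1→1
ply 5, O at 5 | -1=-1→4; -2=+1→3*; -5=+1→0
ply 6, X at 3 | -1=-1→2*; -2=-1→1
ply 7, O at 2 | -1=-1→1; -2=+1→0*
ply 8: 0 is terminal -1 (X); from 11 depth 11

value(11, O) = +1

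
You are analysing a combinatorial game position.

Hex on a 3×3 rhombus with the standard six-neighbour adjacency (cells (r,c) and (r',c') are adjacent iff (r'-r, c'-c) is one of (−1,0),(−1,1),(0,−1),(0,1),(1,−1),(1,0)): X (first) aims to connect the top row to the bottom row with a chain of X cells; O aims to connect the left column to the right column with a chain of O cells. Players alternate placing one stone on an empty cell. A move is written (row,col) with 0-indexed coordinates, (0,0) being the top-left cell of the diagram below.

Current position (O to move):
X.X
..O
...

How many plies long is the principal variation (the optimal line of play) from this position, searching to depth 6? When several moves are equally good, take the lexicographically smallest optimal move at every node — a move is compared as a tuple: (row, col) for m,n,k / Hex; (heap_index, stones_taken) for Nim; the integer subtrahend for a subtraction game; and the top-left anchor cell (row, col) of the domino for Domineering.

PV length from [X.X/..O/...]: 3 plies

p1 O@[X.X/..O/...]: (0,1)[XOX/..O/...]-1 (1,0)[X.X/O.O/...]-1 (1,1)[X.X/.OO/...]+1* (2,0)[X.X/..O/O..]+1 (2,1)[X.X/..O/.O.]-1 (2,2)[X.X/..O/..O]-1
p2 X@[X.X/.OO/...]: (0,1)[XXX/.OO/...]-1* (1,0)[X.X/XOO/...]-1 (2,0)[X.X/.OO/X..]-1 (2,1)[X.X/.OO/.X.]-1 (2,2)[X.X/.OO/..X]-1
p3 O@[XXX/.OO/...]: (1,0)[XXX/OOO/...]+1* (2,0)[XXX/.OO/O..]+1 (2,1)[XXX/.OO/.O.]+1 (2,2)[XXX/.OO/..O]+1
p4 X@[XXX/OOO/...] terminal -1; root [X.X/..O/...] d6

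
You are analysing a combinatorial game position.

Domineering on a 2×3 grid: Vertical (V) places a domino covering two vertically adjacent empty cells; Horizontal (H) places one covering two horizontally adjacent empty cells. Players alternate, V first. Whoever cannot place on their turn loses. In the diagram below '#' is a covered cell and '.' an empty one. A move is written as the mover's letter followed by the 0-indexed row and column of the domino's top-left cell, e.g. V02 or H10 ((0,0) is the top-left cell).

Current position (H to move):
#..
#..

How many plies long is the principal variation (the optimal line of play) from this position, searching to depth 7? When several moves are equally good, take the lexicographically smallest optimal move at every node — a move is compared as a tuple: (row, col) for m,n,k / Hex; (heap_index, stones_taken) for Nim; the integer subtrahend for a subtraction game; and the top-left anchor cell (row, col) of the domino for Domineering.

[#../#..] H move#1: H01:+1/###/#..*, H11:+1/#../###
[###/#..] end (terminal -1, V#2); searched #../#.. to 7

PV length from [#../#..]: 1 ply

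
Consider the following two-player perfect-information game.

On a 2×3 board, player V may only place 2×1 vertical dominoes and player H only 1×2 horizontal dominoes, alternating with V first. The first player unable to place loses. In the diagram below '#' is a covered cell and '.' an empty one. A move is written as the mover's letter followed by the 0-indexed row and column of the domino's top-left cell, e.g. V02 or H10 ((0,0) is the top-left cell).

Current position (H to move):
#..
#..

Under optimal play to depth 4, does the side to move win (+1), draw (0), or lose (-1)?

[#../#..] H move#1: H01:+1/###/#..*, H11:+1/#../###
[###/#..] end (terminal -1, V#2); searched #../#.. to 4

value(#../#.., H) = +1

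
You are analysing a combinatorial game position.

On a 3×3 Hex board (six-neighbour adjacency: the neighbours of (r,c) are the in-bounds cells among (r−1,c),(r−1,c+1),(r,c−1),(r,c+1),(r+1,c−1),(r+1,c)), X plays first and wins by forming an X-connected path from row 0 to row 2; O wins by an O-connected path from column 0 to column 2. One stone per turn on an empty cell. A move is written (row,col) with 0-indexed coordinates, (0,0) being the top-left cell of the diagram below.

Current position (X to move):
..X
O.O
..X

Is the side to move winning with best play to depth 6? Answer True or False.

X winning at [..X/O.O/..X]: True

[..X/O.O/..X] X move#1: (0,0):-1/X.X/O.O/..X, (0,1):-1/.XX/O.O/..X, (1,1):+1/..X/OXO/..X*, (2,0):-1/..X/O.O/X.X, (2,1):-1/..X/O.O/.XX
[..X/OXO/..X] O move#2: (0,0):-1/O.X/OXO/..X*, (0,1):-1/.OX/OXO/..X, (2,0):-1/..X/OXO/O.X, (2,1):-1/..X/OXO/.OX
[O.X/OXO/..X] X move#3: (0,1):+1/OXX/OXO/..X*, (2,0):+1/O.X/OXO/X.X, (2,1):+1/O.X/OXO/.XX
[OXX/OXO/..X] O move#4: (2,0):-1/OXX/OXO/O.X*, (2,1):-1/OXX/OXO/.OX
[OXX/OXO/O.X] X move#5: (2,1):+1/OXX/OXO/OXX*
[OXX/OXO/OXX] end (terminal -1, O#6); searched ..X/O.O/..X to 6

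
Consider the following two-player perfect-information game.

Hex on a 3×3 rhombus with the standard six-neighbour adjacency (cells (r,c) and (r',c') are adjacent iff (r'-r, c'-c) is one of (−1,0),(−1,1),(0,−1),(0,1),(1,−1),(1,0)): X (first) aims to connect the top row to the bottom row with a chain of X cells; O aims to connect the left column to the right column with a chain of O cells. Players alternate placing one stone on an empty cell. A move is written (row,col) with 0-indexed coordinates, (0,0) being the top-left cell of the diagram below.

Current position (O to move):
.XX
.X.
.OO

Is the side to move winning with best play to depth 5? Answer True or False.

O winning at [.XX/.X./.OO]: True

p1 O@[.XX/.X./.OO]: (0,0)[OXX/.X./.OO]-1 (1,0)[.XX/OX./.OO]-1 (1,2)[.XX/.XO/.OO]-1 (2,0)[.XX/.X./OOO]+1*
p2 X@[.XX/.X./OOO] terminal -1; root [.XX/.X./.OO] d5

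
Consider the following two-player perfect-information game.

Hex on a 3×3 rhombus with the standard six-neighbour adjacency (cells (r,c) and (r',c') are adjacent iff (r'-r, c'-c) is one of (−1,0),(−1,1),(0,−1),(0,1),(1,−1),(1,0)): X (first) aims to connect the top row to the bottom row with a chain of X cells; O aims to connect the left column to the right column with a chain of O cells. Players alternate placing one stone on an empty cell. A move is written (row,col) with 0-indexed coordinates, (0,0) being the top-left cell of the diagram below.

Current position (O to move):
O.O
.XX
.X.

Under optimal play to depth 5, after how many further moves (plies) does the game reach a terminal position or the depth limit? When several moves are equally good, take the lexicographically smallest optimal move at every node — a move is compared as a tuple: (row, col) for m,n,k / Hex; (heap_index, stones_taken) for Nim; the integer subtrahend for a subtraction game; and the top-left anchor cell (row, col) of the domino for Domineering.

[O.O/.XX/.X.] O move#1: (0,1):+1/OOO/.XX/.X.*, (1,0):-1/O.O/OXX/.X., (2,0):-1/O.O/.XX/OX., (2,2):-1/O.O/.XX/.XO
[OOO/.XX/.X.] end (terminal -1, X#2); searched O.O/.XX/.X. to 5

PV length from [O.O/.XX/.X.]: 1 ply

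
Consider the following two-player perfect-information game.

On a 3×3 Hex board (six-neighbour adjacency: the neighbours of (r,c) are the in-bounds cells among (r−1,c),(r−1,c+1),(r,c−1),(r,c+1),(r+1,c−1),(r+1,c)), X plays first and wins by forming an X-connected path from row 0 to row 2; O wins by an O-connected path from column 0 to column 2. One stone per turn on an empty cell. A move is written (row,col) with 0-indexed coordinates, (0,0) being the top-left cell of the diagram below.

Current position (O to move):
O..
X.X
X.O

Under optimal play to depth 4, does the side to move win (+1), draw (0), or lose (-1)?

p1 O@[O../X.X/X.O]: (0,1)[OO./X.X/X.O]-1* (0,2)[O.O/X.X/X.O]-1 (1,1)[O../XOX/X.O]-1 (2,1)[O../X.X/XOO]-1
p2 X@[OO./X.X/X.O]: (0,2)[OOX/X.X/X.O]+1* (1,1)[OO./XXX/X.O]-1 (2,1)[OO./X.X/XXO]-1
p3 O@[OOX/X.X/X.O]: (1,1)[OOX/XOX/X.O]-1* (2,1)[OOX/X.X/XOO]-1
p4 X@[OOX/XOX/X.O]: (2,1)[OOX/XOX/XXO]+1*
p5 O@[OOX/XOX/XXO] terminal -1; root [O../X.X/X.O] d4

value(O../X.X/X.O, O) = -1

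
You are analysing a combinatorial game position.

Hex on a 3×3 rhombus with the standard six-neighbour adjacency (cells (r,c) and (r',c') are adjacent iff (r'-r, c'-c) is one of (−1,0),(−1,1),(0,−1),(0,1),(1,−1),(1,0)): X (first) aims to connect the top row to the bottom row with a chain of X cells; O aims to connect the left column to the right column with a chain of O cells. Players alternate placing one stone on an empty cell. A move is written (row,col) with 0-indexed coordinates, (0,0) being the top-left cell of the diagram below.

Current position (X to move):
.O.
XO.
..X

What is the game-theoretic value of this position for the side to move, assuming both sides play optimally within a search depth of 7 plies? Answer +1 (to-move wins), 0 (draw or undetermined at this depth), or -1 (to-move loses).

value(.O./XO./..X, X) = -1

p1 X@[.O./XO./..X]: (0,0)[XO./XO./..X]-1* (0,2)[.OX/XO./..X]-1 (1,2)[.O./XOX/..X]-1 (2,0)[.O./XO./X.X]-1 (2,1)[.O./XO./.XX]-1
p2 O@[XO./XO./..X]: (0,2)[XOO/XO./..X]-1 (1,2)[XO./XOO/..X]-1 (2,0)[XO./XO./O.X]+1* (2,1)[XO./XO./.OX]-1
p3 X@[XO./XO./O.X]: (0,2)[XOX/XO./O.X]-1* (1,2)[XO./XOX/O.X]-1 (2,1)[XO./XO./OXX]-1
p4 O@[XOX/XO./O.X]: (1,2)[XOX/XOO/O.X]+1* (2,1)[XOX/XO./OOX]-1
p5 X@[XOX/XOO/O.X] terminal -1; root [.O./XO./..X] d7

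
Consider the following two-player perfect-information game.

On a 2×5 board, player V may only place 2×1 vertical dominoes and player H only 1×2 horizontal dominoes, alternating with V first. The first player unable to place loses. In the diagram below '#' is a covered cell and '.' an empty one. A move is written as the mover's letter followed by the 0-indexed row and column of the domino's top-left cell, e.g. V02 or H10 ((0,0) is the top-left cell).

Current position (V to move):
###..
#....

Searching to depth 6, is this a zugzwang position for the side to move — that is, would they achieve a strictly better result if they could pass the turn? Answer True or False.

[###../#....] V move#1: V03:+1/####./#..#.*, V04:-1/###.#/#...#
[####./#..#.] H move#2: H11:-1/####./####.*
[####./####.] V move#3: V04:+1/#####/#####*
[#####/#####] end (terminal -1, H#4); searched ###../#.... to 6
pass branch (H moves first from the same position):
  | [###../#....] H move#1: H03:+1/#####/#....*, H11:-1/###../###.., H12:-1/###../#.##., H13:+1/###../#..##
  | [#####/#....] end (terminal -1, V#2); searched ###../#.... to 6
V moving scores +1; V passing scores -1

zugzwang(###../#...., V) = False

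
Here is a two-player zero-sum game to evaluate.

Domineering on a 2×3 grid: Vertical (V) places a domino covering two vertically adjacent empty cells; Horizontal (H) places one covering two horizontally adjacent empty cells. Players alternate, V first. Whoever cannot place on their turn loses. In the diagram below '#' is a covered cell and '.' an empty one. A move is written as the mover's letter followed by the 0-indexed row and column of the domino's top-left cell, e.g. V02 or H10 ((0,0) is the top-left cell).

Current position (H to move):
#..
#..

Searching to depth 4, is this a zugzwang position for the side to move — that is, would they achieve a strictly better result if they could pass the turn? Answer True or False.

zugzwang(#../#.., H) = False

[#../#..] H move#1: H01:+1/###/#..*, H11:+1/#../###
[###/#..] end (terminal -1, V#2); searched #../#.. to 4
if H skipped the turn, V would face:
~ [#../#..] V move#1: V01:+1/##./##.*, V02:+1/#.#/#.#
~ [##./##.] end (terminal -1, H#2); searched #../#.. to 4
compare (H): move=+1 vs pass=-1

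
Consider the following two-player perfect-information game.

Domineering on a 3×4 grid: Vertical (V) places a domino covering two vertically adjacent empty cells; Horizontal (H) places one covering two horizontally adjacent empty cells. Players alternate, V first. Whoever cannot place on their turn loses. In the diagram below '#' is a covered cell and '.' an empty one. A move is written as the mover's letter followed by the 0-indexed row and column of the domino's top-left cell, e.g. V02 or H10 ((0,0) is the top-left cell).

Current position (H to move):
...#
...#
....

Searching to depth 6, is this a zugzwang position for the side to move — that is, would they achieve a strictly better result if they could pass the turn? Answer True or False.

ply 1, H at ...#/...#/.... | H00=-1→##.#/...#/....; H01=-1→.###/...#/....; H10=+1→...#/##.#/....*; H11=+1→...#/.###/....; H20=-1→...#/...#/##..; H21=-1→...#/...#/.##.; H22=-1→...#/...#/..##
ply 2, V at ...#/##.#/.... | V02=-1→..##/####/....*; V12=-1→...#/####/..#.
ply 3, H at ..##/####/.... | H00=+1→####/####/....*; H20=+1→..##/####/##..; H21=+1→..##/####/.##.; H22=+1→..##/####/..##
ply 4: ####/####/.... is terminal -1 (V); from ...#/...#/.... depth 6
pass branch (V moves first from the same position):
  | ply 1, V at ...#/...#/.... | V00=-1→#..#/#..#/....; V01=+1→.#.#/.#.#/....*; V02=-1→..##/..##/....; V10=-1→...#/#..#/#...; V11=+1→...#/.#.#/.#..; V12=-1→...#/..##/..#.
  | ply 2, H at .#.#/.#.#/.... | H20=-1→.#.#/.#.#/##..*; H21=-1→.#.#/.#.#/.##.; H22=-1→.#.#/.#.#/..##
  | ply 3, V at .#.#/.#.#/##.. | V00=+1→##.#/##.#/##..*; V02=+1→.###/.###/##..; V12=+1→.#.#/.###/###.
  | ply 4, H at ##.#/##.#/##.. | H22=-1→##.#/##.#/####*
  | ply 5, V at ##.#/##.#/#### | V02=+1→####/####/####*
  | ply 6: ####/####/#### is terminal -1 (H); from ...#/...#/.... depth 6
H moving scores +1; H passing scores -1

zugzwang(...#/...#/...., H) = False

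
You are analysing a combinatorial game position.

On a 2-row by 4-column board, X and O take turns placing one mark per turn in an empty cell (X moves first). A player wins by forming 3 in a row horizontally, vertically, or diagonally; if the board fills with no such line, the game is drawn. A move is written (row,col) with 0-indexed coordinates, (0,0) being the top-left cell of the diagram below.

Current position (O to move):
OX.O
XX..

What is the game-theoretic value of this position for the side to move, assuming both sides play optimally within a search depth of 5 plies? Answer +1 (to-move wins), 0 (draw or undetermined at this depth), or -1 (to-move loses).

value(OX.O/XX.., O) = 0

[OX.O/XX..] O move#1: (0,2):-1/OXOO/XX.., (1,2):+0/OX.O/XXO.*, (1,3):-1/OX.O/XX.O
[OX.O/XXO.] X move#2: (0,2):+0/OXXO/XXO.*, (1,3):+0/OX.O/XXOX
[OXXO/XXO.] O move#3: (1,3):+0/OXXO/XXOO*
[OXXO/XXOO] end (terminal +0, X#4); searched OX.O/XX.. to 5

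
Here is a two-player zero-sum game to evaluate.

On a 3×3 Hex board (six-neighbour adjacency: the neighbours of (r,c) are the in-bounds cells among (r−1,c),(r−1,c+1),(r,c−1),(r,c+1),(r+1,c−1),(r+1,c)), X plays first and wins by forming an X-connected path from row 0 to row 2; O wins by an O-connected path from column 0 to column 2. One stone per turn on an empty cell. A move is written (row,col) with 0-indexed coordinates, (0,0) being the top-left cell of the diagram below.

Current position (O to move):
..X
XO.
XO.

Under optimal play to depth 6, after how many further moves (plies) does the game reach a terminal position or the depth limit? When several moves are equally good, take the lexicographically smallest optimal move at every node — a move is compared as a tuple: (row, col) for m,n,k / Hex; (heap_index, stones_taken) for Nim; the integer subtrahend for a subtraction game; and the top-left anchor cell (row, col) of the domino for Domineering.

PV length from [..X/XO./XO.]: 2 plies

ply 1, O at ..X/XO./XO. | (0,0)=-1→O.X/XO./XO.*; (0,1)=-1→.OX/XO./XO.; (1,2)=-1→..X/XOO/XO.; (2,2)=-1→..X/XO./XOO
ply 2, X at O.X/XO./XO. | (0,1)=+1→OXX/XO./XO.*; (1,2)=+1→O.X/XOX/XO.; (2,2)=+1→O.X/XO./XOX
ply 3: OXX/XO./XO. is terminal -1 (O); from ..X/XO./XO. depth 6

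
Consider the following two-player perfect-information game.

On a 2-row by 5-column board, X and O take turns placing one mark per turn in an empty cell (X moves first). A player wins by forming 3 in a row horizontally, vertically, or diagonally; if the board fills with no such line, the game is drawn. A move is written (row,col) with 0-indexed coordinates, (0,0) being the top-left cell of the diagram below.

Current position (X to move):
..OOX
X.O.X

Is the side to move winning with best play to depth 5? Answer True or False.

[..OOX/X.O.X] X move#1: (0,0):-1/X.OOX/X.O.X, (0,1):+0/.XOOX/X.O.X*, (1,1):-1/..OOX/XXO.X, (1,3):-1/..OOX/X.OXX
[.XOOX/X.O.X] O move#2: (0,0):+0/OXOOX/X.O.X*, (1,1):+0/.XOOX/XOO.X, (1,3):+0/.XOOX/X.OOX
[OXOOX/X.O.X] X move#3: (1,1):+0/OXOOX/XXO.X*, (1,3):+0/OXOOX/X.OXX
[OXOOX/XXO.X] O move#4: (1,3):+0/OXOOX/XXOOX*
[OXOOX/XXOOX] end (terminal +0, X#5); searched ..OOX/X.O.X to 5

X winning at [..OOX/X.O.X]: False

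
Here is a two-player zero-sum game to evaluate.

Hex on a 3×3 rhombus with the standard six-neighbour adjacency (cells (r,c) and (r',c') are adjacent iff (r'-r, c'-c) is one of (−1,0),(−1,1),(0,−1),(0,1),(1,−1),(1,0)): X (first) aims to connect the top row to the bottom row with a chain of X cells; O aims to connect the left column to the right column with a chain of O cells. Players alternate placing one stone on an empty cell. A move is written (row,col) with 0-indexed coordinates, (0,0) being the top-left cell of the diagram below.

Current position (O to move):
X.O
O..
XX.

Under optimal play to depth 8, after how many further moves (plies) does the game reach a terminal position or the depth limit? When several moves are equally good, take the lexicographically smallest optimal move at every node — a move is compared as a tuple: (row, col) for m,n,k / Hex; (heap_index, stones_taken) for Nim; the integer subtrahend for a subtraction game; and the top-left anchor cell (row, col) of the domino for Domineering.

PV length from [X.O/O../XX.]: 1 ply

ply 1, O at X.O/O../XX. | (0,1)=+1→XOO/O../XX.*; (1,1)=+1→X.O/OO./XX.; (1,2)=+1→X.O/O.O/XX.; (2,2)=+1→X.O/O../XXO
ply 2: XOO/O../XX. is terminal -1 (X); from X.O/O../XX. depth 8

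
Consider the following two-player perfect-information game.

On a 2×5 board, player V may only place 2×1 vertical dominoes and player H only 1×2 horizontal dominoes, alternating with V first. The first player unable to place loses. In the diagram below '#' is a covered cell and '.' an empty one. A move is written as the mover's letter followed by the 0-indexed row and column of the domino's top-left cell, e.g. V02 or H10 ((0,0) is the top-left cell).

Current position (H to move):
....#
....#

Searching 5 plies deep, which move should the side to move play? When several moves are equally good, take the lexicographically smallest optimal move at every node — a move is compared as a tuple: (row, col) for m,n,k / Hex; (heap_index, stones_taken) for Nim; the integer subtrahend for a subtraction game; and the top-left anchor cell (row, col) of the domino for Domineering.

p1 H@[....#/....#]: H00[##..#/....#]-1 H01[.##.#/....#]+1* H02[..###/....#]-1 H10[....#/##..#]-1 H11[....#/.##.#]+1 H12[....#/..###]-1
p2 V@[.##.#/....#]: V00[###.#/#...#]-1* V03[.####/...##]-1
p3 H@[###.#/#...#]: H11[###.#/###.#]-1 H12[###.#/#.###]+1*
p4 V@[###.#/#.###] terminal -1; root [....#/....#] d5

H's best at [....#/....#]: H01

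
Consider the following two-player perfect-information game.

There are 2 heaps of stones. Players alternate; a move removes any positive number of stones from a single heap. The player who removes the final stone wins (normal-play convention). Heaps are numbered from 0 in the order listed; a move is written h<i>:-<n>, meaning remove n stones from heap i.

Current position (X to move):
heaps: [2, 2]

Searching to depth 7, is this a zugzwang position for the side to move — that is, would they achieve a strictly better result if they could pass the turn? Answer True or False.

[(2,2)] X move#1: h0:-1:-1/(1,2)*, h0:-2:-1/(0,2), h1:-1:-1/(2,1), h1:-2:-1/(2,0)
[(1,2)] O move#2: h0:-1:-1/(0,2), h1:-1:+1/(1,1)*, h1:-2:-1/(1,0)
[(1,1)] X move#3: h0:-1:-1/(0,1)*, h1:-1:-1/(1,0)
[(0,1)] O move#4: h1:-1:+1/(0,0)*
[(0,0)] end (terminal -1, X#5); searched (2,2) to 7
pass branch (O moves first from the same position):
  | [(2,2)] O move#1: h0:-1:-1/(1,2)*, h0:-2:-1/(0,2), h1:-1:-1/(2,1), h1:-2:-1/(2,0)
  | [(1,2)] X move#2: h0:-1:-1/(0,2), h1:-1:+1/(1,1)*, h1:-2:-1/(1,0)
  | [(1,1)] O move#3: h0:-1:-1/(0,1)*, h1:-1:-1/(1,0)
  | [(0,1)] X move#4: h1:-1:+1/(0,0)*
  | [(0,0)] end (terminal -1, O#5); searched (2,2) to 7
X moving scores -1; X passing scores +1

zugzwang((2,2), X) = True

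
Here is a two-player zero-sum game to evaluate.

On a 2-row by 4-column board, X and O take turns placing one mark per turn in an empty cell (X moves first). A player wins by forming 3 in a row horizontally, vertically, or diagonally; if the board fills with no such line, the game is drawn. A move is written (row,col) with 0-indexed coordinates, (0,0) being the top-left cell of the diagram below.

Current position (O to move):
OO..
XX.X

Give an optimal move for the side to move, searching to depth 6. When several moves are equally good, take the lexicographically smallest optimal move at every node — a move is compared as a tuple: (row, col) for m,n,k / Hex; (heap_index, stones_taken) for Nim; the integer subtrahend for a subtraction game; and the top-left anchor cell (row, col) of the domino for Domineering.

ply 1, O at OO../XX.X | (0,2)=+1→OOO./XX.X*; (0,3)=-1→OO.O/XX.X; (1,2)=+0→OO../XXOX
ply 2: OOO./XX.X is terminal -1 (X); from OO../XX.X depth 6

O's best at [OO../XX.X]: (0,2)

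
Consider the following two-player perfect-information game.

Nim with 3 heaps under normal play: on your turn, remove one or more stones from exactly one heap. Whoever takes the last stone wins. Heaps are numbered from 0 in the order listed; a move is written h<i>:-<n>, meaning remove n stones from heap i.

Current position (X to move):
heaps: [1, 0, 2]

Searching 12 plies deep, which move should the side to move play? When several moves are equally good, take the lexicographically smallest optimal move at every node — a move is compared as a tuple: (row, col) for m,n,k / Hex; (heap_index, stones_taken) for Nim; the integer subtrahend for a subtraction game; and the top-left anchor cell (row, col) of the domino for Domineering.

ply 1, X at (1,0,2) | h0:-1=-1→(0,0,2); h2:-1=+1→(1,0,1)*; h2:-2=-1→(1,0,0)
ply 2, O at (1,0,1) | h0:-1=-1→(0,0,1)*; h2:-1=-1→(1,0,0)
ply 3, X at (0,0,1) | h2:-1=+1→(0,0,0)*
ply 4: (0,0,0) is terminal -1 (O); from (1,0,2) depth 12

X's best at [(1,0,2)]: h2:-1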